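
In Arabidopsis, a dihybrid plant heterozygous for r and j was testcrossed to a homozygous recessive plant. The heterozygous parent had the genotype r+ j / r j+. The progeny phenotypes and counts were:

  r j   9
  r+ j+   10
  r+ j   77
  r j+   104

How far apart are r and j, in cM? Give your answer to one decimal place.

9.5 cM

The recombinant classes are r+ j+ and r j: 10 + 9 = 19.
Recombination frequency = 19/200 = 0.0950 ≈ 9.5%, i.e. 9.5 cM.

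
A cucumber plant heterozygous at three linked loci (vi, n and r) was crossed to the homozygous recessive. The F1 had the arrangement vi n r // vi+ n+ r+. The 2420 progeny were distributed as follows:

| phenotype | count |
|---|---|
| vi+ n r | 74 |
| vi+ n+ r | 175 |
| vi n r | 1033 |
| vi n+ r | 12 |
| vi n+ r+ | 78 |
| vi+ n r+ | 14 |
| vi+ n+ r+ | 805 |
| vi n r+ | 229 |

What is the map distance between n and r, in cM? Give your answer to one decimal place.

17.8 cM

The two rarest classes, vi n+ r and vi+ n r+, are the double crossovers. Comparing them with the parentals, only the n allele has switched, so n is the middle locus and the order is vi – n – r.
Crossovers in the n–r interval produce the single-crossover classes vi n r+ and vi+ n+ r (229 + 175 = 404) plus the double crossovers (26).
RF(n–r) = (404 + 26) / 2420 = 430/2420 = 0.1777 → 17.8 cM.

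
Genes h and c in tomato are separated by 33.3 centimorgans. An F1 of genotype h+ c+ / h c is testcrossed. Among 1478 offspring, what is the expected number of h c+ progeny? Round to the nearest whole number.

A map distance of 33.3 centimorgans corresponds to a recombination frequency of 0.333.
The F1 is h+ c+ / h c, so h c+ is a recombinant gamete class with expected frequency r/2 = 0.333/2 = 0.1665.
Expected number = 0.1665 × 1478 = 246.09 ≈ 246.

246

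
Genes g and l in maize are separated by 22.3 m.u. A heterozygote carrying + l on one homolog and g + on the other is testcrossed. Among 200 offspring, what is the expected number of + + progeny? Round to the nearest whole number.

A map distance of 22.3 m.u. corresponds to a recombination frequency of 0.223.
The F1 is + l / g +, so + + is a recombinant gamete class with expected frequency r/2 = 0.223/2 = 0.1115.
Expected number = 0.1115 × 200 = 22.30 ≈ 22.

22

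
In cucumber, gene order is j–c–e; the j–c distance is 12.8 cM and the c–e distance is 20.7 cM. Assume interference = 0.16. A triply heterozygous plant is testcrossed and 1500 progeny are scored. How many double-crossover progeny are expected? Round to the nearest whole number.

33

Map distances give recombination frequencies of 0.128 and 0.207 for the two intervals.
With interference 0.16 (so coincidence = 0.84), expected double-crossover frequency = 0.128 × 0.207 × 0.84 = 0.02226.
Expected number = 0.02226 × 1500 = 33.38 ≈ 33.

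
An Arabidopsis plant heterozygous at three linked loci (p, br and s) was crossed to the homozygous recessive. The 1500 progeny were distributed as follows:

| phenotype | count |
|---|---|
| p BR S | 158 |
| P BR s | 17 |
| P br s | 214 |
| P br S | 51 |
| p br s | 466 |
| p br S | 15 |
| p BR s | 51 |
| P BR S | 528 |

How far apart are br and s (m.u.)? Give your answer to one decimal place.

8.9 m.u.

The two most frequent reciprocal classes, P BR S and p br s, are the parental types, so the F1 was P BR S / p br s.
The two rarest classes, P BR s and p br S, are the double crossovers. Comparing them with the parentals, only the s allele has switched, so s is the middle locus and the order is p – s – br.
Crossovers in the s–br interval produce the single-crossover classes P br S and p BR s (51 + 51 = 102) plus the double crossovers (32).
RF(s–br) = (102 + 32) / 1500 = 134/1500 = 0.0893 → 8.9 m.u.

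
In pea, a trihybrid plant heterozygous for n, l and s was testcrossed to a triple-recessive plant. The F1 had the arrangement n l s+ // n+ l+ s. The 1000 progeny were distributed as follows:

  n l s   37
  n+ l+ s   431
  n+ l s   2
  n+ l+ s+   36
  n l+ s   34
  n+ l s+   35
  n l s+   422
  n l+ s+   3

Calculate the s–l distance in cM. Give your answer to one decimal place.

The two rarest classes, n l+ s+ and n+ l s, are the double crossovers. Comparing them with the parentals, only the l allele has switched, so l is the middle locus and the order is s – l – n.
Crossovers in the s–l interval produce the single-crossover classes n l s and n+ l+ s+ (37 + 36 = 73) plus the double crossovers (5).
RF(s–l) = (73 + 5) / 1000 = 78/1000 = 0.0780 → 7.8 cM.

7.8 cM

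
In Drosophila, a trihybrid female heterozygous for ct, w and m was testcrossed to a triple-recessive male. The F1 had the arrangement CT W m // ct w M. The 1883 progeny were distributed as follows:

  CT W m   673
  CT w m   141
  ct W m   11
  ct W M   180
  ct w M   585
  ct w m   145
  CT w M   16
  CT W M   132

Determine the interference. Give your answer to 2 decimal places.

The two rarest classes, ct W m and CT w M, are the double crossovers. Comparing them with the parentals, only the ct allele has switched, so ct is the middle locus and the order is m – ct – w.
m–ct: (277 + 27)/1883 = 0.1614; ct–w: (321 + 27)/1883 = 0.1848.
Expected DCO frequency = 0.1614 × 0.1848 ≈ 0.02983; observed = 27/1883 ≈ 0.01434.
Coefficient of coincidence = 0.01434/0.02983 ≈ 0.48; interference = 1 − 0.48 = 0.52.

0.52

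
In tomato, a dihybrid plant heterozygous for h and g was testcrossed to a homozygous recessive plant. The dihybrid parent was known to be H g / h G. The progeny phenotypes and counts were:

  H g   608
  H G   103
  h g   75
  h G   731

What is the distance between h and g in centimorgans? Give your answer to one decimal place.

The recombinant classes are H G and h g: 103 + 75 = 178.
Recombination frequency = 178/1517 = 0.1173 ≈ 11.7%, i.e. 11.7 centimorgans.

11.7 centimorgans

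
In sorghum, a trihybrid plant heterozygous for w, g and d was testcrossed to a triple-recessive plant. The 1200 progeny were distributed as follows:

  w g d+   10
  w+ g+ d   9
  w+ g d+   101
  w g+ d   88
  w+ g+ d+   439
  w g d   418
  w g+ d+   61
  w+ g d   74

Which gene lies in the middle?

d

The two most frequent reciprocal classes, w g d and w+ g+ d+, are the parental types, so the F1 was w g d / w+ g+ d+.
The two rarest classes, w g d+ and w+ g+ d, are the double crossovers. Comparing them with the parentals, only the d allele has switched, so d is the middle locus and the order is g – d – w.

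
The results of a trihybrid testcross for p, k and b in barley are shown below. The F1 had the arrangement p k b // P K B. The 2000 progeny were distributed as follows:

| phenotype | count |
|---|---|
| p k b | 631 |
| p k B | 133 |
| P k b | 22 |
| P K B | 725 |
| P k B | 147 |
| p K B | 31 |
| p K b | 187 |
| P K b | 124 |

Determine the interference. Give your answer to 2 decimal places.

0.12

The two rarest classes, P k b and p K B, are the double crossovers. Comparing them with the parentals, only the p allele has switched, so p is the middle locus and the order is b – p – k.
b–p: (257 + 53)/2000 = 0.1550; p–k: (334 + 53)/2000 = 0.1935.
Expected DCO frequency = 0.1550 × 0.1935 ≈ 0.02999; observed = 53/2000 ≈ 0.02650.
Coefficient of coincidence = 0.02650/0.02999 ≈ 0.88; interference = 1 − 0.88 = 0.12.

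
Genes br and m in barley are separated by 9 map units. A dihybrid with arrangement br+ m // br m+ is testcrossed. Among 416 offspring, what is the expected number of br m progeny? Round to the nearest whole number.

A map distance of 9 map units corresponds to a recombination frequency of 0.090.
The F1 is br+ m / br m+, so br m is a recombinant gamete class with expected frequency r/2 = 0.090/2 = 0.0450.
Expected number = 0.0450 × 416 = 18.72 ≈ 19.

19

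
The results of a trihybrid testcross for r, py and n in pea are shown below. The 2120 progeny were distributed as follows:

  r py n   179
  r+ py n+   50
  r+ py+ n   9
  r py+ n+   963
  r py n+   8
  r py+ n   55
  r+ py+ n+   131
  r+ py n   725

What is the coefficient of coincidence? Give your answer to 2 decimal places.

0.90

The two most frequent reciprocal classes, r py+ n+ and r+ py n, are the parental types, so the F1 was r py+ n+ / r+ py n.
The two rarest classes, r py n+ and r+ py+ n, are the double crossovers. Comparing them with the parentals, only the py allele has switched, so py is the middle locus and the order is r – py – n.
r–py: (310 + 17)/2120 = 0.1542; py–n: (105 + 17)/2120 = 0.0575.
Expected DCO frequency = 0.1542 × 0.0575 ≈ 0.00887; observed = 17/2120 ≈ 0.00802.
Coefficient of coincidence = 0.00802/0.00887 ≈ 0.90.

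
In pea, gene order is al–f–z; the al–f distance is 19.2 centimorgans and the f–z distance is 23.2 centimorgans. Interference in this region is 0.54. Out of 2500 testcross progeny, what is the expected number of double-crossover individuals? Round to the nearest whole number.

51

Map distances give recombination frequencies of 0.192 and 0.232 for the two intervals.
With interference 0.54 (so coincidence = 0.46), expected double-crossover frequency = 0.192 × 0.232 × 0.46 = 0.02049.
Expected number = 0.02049 × 2500 = 51.23 ≈ 51.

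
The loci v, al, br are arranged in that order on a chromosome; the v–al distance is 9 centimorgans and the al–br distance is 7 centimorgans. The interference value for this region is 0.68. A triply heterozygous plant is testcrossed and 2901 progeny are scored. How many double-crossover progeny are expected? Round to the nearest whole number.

6

Map distances give recombination frequencies of 0.090 and 0.070 for the two intervals.
With interference 0.68 (so coincidence = 0.32), expected double-crossover frequency = 0.090 × 0.070 × 0.32 = 0.00202.
Expected number = 0.00202 × 2901 = 5.85 ≈ 6.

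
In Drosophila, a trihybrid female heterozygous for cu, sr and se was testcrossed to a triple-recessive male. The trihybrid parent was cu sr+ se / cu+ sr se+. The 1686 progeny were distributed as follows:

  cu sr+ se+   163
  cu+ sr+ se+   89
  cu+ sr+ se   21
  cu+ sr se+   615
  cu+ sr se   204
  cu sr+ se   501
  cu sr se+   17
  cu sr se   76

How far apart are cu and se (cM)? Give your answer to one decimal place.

The two rarest classes, cu+ sr+ se and cu sr se+, are the double crossovers. Comparing them with the parentals, only the cu allele has switched, so cu is the middle locus and the order is sr – cu – se.
Crossovers in the cu–se interval produce the single-crossover classes cu sr+ se+ and cu+ sr se (163 + 204 = 367) plus the double crossovers (38).
RF(cu–se) = (367 + 38) / 1686 = 405/1686 = 0.2402 → 24.0 cM.

24.0 cM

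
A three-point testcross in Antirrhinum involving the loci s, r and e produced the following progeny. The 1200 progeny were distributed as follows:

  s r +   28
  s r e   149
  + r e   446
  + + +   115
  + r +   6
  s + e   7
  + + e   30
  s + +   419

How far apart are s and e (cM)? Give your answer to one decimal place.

The two most frequent reciprocal classes, s + + and + r e, are the parental types, so the F1 was s + + / + r e.
The two rarest classes, s + e and + r +, are the double crossovers. Comparing them with the parentals, only the e allele has switched, so e is the middle locus and the order is r – e – s.
Crossovers in the e–s interval produce the single-crossover classes + + + and s r e (115 + 149 = 264) plus the double crossovers (13).
RF(e–s) = (264 + 13) / 1200 = 277/1200 = 0.2308 → 23.1 cM.

23.1 cM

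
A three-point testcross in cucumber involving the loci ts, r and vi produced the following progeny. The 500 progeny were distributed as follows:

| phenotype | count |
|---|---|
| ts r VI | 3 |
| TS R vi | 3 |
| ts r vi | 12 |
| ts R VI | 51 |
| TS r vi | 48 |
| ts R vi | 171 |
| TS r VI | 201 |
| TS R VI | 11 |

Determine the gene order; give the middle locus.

ts

The two most frequent reciprocal classes, TS r VI and ts R vi, are the parental types, so the F1 was TS r VI / ts R vi.
The two rarest classes, ts r VI and TS R vi, are the double crossovers. Comparing them with the parentals, only the ts allele has switched, so ts is the middle locus and the order is vi – ts – r.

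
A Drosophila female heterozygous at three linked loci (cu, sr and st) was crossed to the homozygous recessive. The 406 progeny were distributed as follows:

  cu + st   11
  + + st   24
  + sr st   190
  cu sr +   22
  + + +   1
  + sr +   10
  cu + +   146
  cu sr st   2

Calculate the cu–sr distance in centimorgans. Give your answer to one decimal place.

The two most frequent reciprocal classes, cu + + and + sr st, are the parental types, so the F1 was cu + + / + sr st.
The two rarest classes, + + + and cu sr st, are the double crossovers. Comparing them with the parentals, only the cu allele has switched, so cu is the middle locus and the order is sr – cu – st.
Crossovers in the sr–cu interval produce the single-crossover classes cu sr + and + + st (22 + 24 = 46) plus the double crossovers (3).
RF(sr–cu) = (46 + 3) / 406 = 49/406 = 0.1207 → 12.1 centimorgans.

12.1 centimorgans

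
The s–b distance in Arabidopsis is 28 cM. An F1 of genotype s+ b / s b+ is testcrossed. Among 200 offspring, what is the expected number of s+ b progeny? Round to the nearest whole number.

72

A map distance of 28 cM corresponds to a recombination frequency of 0.280.
The F1 is s+ b / s b+, so s+ b is a parental gamete class with expected frequency (1 − r)/2 = 0.720/2 = 0.3600.
Expected number = 0.3600 × 200 = 72.00 ≈ 72.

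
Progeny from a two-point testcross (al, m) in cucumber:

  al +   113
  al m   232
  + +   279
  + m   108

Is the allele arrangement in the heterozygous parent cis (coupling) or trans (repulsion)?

The two most frequent classes are + + (279) and al m (232); these are the parental (non-recombinant) types.
So the F1 carried + + on one chromosome and al m on the other — the recessive alleles are on the same chromosome (cis / coupling).

cis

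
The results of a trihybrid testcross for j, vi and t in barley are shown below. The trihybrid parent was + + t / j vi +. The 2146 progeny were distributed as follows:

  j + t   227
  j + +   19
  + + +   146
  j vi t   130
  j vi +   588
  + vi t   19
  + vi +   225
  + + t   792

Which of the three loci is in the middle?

vi

The two rarest classes, + vi t and j + +, are the double crossovers. Comparing them with the parentals, only the vi allele has switched, so vi is the middle locus and the order is t – vi – j.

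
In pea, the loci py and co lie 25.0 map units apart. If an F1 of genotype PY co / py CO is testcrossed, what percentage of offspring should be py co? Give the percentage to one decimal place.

A map distance of 25.0 map units corresponds to a recombination frequency of 0.250.
The F1 is PY co / py CO, so py co is a recombinant gamete class with expected frequency r/2 = 0.250/2 = 0.1250.
That is 0.1250 = 12.5% of the progeny.

12.5%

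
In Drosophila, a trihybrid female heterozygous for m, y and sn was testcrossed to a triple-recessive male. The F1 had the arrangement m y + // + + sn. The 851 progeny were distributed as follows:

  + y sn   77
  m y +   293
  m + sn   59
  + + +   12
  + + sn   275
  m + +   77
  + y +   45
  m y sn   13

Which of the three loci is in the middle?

The two rarest classes, m y sn and + + +, are the double crossovers. Comparing them with the parentals, only the sn allele has switched, so sn is the middle locus and the order is y – sn – m.

sn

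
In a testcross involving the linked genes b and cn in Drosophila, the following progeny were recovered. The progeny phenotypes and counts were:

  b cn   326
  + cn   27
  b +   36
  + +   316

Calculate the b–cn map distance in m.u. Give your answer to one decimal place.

The two most frequent classes, + + (316) and b cn (326), are the parental types, so the F1 was + + / b cn.
The recombinant classes are + cn and b +: 27 + 36 = 63.
Recombination frequency = 63/705 = 0.0894 ≈ 8.9%, i.e. 8.9 m.u.

8.9 m.u.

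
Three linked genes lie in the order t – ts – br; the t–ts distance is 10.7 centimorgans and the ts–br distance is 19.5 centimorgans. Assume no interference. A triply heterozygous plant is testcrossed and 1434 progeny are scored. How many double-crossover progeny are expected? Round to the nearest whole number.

Map distances give recombination frequencies of 0.107 and 0.195 for the two intervals.
With no interference, expected double-crossover frequency = 0.107 × 0.195 = 0.02087.
Expected number = 0.02087 × 1434 = 29.92 ≈ 30.

30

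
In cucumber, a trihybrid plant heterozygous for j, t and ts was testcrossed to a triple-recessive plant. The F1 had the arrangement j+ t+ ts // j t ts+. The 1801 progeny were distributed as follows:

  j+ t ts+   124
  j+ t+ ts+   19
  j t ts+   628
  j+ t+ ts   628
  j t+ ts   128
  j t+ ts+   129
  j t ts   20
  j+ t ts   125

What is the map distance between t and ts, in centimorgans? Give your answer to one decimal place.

16.3 centimorgans

The two rarest classes, j+ t+ ts+ and j t ts, are the double crossovers. Comparing them with the parentals, only the ts allele has switched, so ts is the middle locus and the order is j – ts – t.
Crossovers in the ts–t interval produce the single-crossover classes j+ t ts and j t+ ts+ (125 + 129 = 254) plus the double crossovers (39).
RF(ts–t) = (254 + 39) / 1801 = 293/1801 = 0.1627 → 16.3 centimorgans.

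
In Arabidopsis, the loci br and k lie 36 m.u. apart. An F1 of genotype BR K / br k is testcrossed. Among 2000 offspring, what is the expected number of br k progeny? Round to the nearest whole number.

A map distance of 36 m.u. corresponds to a recombination frequency of 0.360.
The F1 is BR K / br k, so br k is a parental gamete class with expected frequency (1 − r)/2 = 0.640/2 = 0.3200.
Expected number = 0.3200 × 2000 = 640.00 ≈ 640.

640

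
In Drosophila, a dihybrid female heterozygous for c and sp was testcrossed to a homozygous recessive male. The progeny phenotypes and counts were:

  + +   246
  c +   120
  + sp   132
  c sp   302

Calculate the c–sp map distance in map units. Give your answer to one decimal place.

31.5 map units

The two most frequent classes, + + (246) and c sp (302), are the parental types, so the F1 was + + / c sp.
The recombinant classes are + sp and c +: 132 + 120 = 252.
Recombination frequency = 252/800 = 0.3150 ≈ 31.5%, i.e. 31.5 map units.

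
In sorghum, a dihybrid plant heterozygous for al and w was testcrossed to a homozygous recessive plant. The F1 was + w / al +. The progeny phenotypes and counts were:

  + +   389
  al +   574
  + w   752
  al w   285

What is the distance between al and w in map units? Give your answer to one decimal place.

The recombinant classes are + + and al w: 389 + 285 = 674.
Recombination frequency = 674/2000 = 0.3370 ≈ 33.7%, i.e. 33.7 map units.

33.7 map units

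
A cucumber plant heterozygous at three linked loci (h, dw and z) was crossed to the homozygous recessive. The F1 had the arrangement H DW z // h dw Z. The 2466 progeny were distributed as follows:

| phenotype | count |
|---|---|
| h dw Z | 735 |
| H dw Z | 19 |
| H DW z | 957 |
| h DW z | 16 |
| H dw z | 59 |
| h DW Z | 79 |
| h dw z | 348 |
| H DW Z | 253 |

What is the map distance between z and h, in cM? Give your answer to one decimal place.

25.8 cM

The two rarest classes, h DW z and H dw Z, are the double crossovers. Comparing them with the parentals, only the h allele has switched, so h is the middle locus and the order is dw – h – z.
Crossovers in the h–z interval produce the single-crossover classes H DW Z and h dw z (253 + 348 = 601) plus the double crossovers (35).
RF(h–z) = (601 + 35) / 2466 = 636/2466 = 0.2579 → 25.8 cM.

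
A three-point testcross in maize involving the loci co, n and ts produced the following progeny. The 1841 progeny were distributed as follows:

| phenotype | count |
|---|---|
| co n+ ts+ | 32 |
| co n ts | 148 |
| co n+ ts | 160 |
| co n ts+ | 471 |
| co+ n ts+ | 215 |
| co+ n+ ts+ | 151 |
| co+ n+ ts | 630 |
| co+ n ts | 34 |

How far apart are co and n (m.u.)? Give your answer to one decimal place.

24.0 m.u.

The two most frequent reciprocal classes, co n ts+ and co+ n+ ts, are the parental types, so the F1 was co n ts+ / co+ n+ ts.
The two rarest classes, co n+ ts+ and co+ n ts, are the double crossovers. Comparing them with the parentals, only the n allele has switched, so n is the middle locus and the order is ts – n – co.
Crossovers in the n–co interval produce the single-crossover classes co+ n ts+ and co n+ ts (215 + 160 = 375) plus the double crossovers (66).
RF(n–co) = (375 + 66) / 1841 = 441/1841 = 0.2395 → 24.0 m.u.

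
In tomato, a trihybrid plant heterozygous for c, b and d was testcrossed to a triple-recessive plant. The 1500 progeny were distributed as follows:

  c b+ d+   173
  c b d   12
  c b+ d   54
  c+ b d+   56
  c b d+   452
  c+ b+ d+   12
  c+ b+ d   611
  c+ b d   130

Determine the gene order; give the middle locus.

d

The two most frequent reciprocal classes, c+ b+ d and c b d+, are the parental types, so the F1 was c+ b+ d / c b d+.
The two rarest classes, c+ b+ d+ and c b d, are the double crossovers. Comparing them with the parentals, only the d allele has switched, so d is the middle locus and the order is c – d – b.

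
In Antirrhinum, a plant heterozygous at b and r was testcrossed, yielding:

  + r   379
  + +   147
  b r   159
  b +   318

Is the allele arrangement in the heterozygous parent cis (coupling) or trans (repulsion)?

The two most frequent classes are + r (379) and b + (318); these are the parental (non-recombinant) types.
So the F1 carried + r on one chromosome and b + on the other — the recessive alleles are on opposite chromosomes (trans / repulsion).

trans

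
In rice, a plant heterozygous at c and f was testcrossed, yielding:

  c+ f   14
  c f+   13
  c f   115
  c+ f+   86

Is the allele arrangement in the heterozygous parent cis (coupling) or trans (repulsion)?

The two most frequent classes are c+ f+ (86) and c f (115); these are the parental (non-recombinant) types.
So the F1 carried c+ f+ on one chromosome and c f on the other — the recessive alleles are on the same chromosome (cis / coupling).

cis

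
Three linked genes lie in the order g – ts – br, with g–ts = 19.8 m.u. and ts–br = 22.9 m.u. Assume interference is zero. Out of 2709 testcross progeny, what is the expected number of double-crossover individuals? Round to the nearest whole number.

Map distances give recombination frequencies of 0.198 and 0.229 for the two intervals.
With no interference, expected double-crossover frequency = 0.198 × 0.229 = 0.04534.
Expected number = 0.04534 × 2709 = 122.83 ≈ 123.

123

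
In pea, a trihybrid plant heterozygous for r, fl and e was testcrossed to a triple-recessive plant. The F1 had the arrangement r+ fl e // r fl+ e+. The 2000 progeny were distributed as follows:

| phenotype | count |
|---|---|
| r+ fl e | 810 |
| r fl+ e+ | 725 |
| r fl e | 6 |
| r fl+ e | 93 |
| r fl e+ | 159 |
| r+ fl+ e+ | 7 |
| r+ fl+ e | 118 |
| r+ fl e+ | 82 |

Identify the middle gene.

r

The two rarest classes, r fl e and r+ fl+ e+, are the double crossovers. Comparing them with the parentals, only the r allele has switched, so r is the middle locus and the order is e – r – fl.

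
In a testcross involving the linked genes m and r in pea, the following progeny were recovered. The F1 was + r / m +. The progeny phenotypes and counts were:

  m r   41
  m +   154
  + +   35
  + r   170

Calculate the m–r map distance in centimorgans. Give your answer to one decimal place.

The recombinant classes are + + and m r: 35 + 41 = 76.
Recombination frequency = 76/400 = 0.1900 ≈ 19.0%, i.e. 19.0 centimorgans.

19.0 centimorgans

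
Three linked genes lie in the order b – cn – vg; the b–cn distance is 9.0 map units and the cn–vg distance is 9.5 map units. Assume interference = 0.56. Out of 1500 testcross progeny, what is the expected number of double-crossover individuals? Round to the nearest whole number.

Map distances give recombination frequencies of 0.090 and 0.095 for the two intervals.
With interference 0.56 (so coincidence = 0.44), expected double-crossover frequency = 0.090 × 0.095 × 0.44 = 0.00376.
Expected number = 0.00376 × 1500 = 5.64 ≈ 6.

6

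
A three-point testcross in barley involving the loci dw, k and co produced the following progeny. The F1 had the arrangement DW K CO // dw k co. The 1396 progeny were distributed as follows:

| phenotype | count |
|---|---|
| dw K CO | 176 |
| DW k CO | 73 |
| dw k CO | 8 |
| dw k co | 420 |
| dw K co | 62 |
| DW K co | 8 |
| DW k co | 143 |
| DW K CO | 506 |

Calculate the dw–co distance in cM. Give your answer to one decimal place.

24.0 cM

The two rarest classes, DW K co and dw k CO, are the double crossovers. Comparing them with the parentals, only the co allele has switched, so co is the middle locus and the order is k – co – dw.
Crossovers in the co–dw interval produce the single-crossover classes dw K CO and DW k co (176 + 143 = 319) plus the double crossovers (16).
RF(co–dw) = (319 + 16) / 1396 = 335/1396 = 0.2400 → 24.0 cM.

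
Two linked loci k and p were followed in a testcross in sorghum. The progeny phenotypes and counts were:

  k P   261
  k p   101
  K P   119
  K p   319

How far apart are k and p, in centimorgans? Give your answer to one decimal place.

The two most frequent classes, K p (319) and k P (261), are the parental types, so the F1 was K p / k P.
The recombinant classes are K P and k p: 119 + 101 = 220.
Recombination frequency = 220/800 = 0.2750 ≈ 27.5%, i.e. 27.5 centimorgans.

27.5 centimorgans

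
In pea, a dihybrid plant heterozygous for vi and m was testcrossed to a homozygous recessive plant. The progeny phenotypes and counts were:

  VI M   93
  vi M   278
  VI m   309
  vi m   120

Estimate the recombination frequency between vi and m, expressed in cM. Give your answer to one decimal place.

26.6 cM

The two most frequent classes, VI m (309) and vi M (278), are the parental types, so the F1 was VI m / vi M.
The recombinant classes are VI M and vi m: 93 + 120 = 213.
Recombination frequency = 213/800 = 0.2662 ≈ 26.6%, i.e. 26.6 cM.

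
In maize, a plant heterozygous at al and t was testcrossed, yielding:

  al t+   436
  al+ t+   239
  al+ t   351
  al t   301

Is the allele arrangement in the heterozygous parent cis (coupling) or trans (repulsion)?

trans

The two most frequent classes are al+ t (351) and al t+ (436); these are the parental (non-recombinant) types.
So the F1 carried al+ t on one chromosome and al t+ on the other — the recessive alleles are on opposite chromosomes (trans / repulsion).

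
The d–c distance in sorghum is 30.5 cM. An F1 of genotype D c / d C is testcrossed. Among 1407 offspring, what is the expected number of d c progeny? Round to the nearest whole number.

215

A map distance of 30.5 cM corresponds to a recombination frequency of 0.305.
The F1 is D c / d C, so d c is a recombinant gamete class with expected frequency r/2 = 0.305/2 = 0.1525.
Expected number = 0.1525 × 1407 = 214.57 ≈ 215.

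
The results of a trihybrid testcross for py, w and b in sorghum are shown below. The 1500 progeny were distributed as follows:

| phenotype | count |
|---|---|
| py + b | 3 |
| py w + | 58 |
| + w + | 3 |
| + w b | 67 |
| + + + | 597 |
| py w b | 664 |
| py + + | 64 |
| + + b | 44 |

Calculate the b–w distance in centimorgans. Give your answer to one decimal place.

7.2 centimorgans

The two most frequent reciprocal classes, + + + and py w b, are the parental types, so the F1 was + + + / py w b.
The two rarest classes, + w + and py + b, are the double crossovers. Comparing them with the parentals, only the w allele has switched, so w is the middle locus and the order is b – w – py.
Crossovers in the b–w interval produce the single-crossover classes + + b and py w + (44 + 58 = 102) plus the double crossovers (6).
RF(b–w) = (102 + 6) / 1500 = 108/1500 = 0.0720 → 7.2 centimorgans.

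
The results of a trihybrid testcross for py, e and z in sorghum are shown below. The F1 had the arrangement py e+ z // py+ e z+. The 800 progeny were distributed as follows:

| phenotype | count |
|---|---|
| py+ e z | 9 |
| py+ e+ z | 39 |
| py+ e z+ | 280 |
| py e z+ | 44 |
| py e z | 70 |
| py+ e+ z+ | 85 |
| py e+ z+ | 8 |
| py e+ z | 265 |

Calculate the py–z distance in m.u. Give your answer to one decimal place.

The two rarest classes, py e+ z+ and py+ e z, are the double crossovers. Comparing them with the parentals, only the z allele has switched, so z is the middle locus and the order is e – z – py.
Crossovers in the z–py interval produce the single-crossover classes py+ e+ z and py e z+ (39 + 44 = 83) plus the double crossovers (17).
RF(z–py) = (83 + 17) / 800 = 100/800 = 0.1250 → 12.5 m.u.

12.5 m.u.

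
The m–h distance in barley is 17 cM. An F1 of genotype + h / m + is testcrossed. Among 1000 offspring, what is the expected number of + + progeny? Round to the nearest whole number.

85

A map distance of 17 cM corresponds to a recombination frequency of 0.170.
The F1 is + h / m +, so + + is a recombinant gamete class with expected frequency r/2 = 0.170/2 = 0.0850.
Expected number = 0.0850 × 1000 = 85.00 ≈ 85.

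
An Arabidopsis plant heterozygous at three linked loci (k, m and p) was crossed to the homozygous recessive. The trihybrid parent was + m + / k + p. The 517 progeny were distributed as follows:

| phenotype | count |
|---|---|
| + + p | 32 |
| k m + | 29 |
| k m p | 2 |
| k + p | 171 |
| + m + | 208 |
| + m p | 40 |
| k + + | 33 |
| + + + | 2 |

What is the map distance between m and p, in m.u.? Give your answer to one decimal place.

14.9 m.u.

The two rarest classes, + + + and k m p, are the double crossovers. Comparing them with the parentals, only the m allele has switched, so m is the middle locus and the order is p – m – k.
Crossovers in the p–m interval produce the single-crossover classes + m p and k + + (40 + 33 = 73) plus the double crossovers (4).
RF(p–m) = (73 + 4) / 517 = 77/517 = 0.1489 → 14.9 m.u.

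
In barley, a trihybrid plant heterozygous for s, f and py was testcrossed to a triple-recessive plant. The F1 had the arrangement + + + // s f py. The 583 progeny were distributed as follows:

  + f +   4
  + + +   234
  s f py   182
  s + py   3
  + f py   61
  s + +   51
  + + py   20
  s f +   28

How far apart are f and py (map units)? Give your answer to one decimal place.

9.4 map units

The two rarest classes, + f + and s + py, are the double crossovers. Comparing them with the parentals, only the f allele has switched, so f is the middle locus and the order is s – f – py.
Crossovers in the f–py interval produce the single-crossover classes + + py and s f + (20 + 28 = 48) plus the double crossovers (7).
RF(f–py) = (48 + 7) / 583 = 55/583 = 0.0943 → 9.4 map units.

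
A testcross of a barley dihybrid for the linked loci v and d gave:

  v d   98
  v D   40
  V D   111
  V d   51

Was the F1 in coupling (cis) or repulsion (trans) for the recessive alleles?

The two most frequent classes are V D (111) and v d (98); these are the parental (non-recombinant) types.
So the F1 carried V D on one chromosome and v d on the other — the recessive alleles are on the same chromosome (cis / coupling).

cis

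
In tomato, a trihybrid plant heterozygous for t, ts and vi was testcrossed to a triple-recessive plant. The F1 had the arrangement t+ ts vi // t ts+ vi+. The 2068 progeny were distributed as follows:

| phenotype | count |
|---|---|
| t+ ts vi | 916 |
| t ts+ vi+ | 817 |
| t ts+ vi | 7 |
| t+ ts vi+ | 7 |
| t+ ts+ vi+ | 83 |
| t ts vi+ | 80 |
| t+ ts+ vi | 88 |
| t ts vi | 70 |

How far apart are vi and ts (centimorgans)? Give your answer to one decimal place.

8.8 centimorgans

The two rarest classes, t+ ts vi+ and t ts+ vi, are the double crossovers. Comparing them with the parentals, only the vi allele has switched, so vi is the middle locus and the order is ts – vi – t.
Crossovers in the ts–vi interval produce the single-crossover classes t+ ts+ vi and t ts vi+ (88 + 80 = 168) plus the double crossovers (14).
RF(ts–vi) = (168 + 14) / 2068 = 182/2068 = 0.0880 → 8.8 centimorgans.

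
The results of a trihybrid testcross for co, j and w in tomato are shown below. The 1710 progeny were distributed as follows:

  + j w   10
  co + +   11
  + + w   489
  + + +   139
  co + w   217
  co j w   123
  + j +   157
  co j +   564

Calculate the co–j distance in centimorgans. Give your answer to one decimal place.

The two most frequent reciprocal classes, co j + and + + w, are the parental types, so the F1 was co j + / + + w.
The two rarest classes, co + + and + j w, are the double crossovers. Comparing them with the parentals, only the j allele has switched, so j is the middle locus and the order is co – j – w.
Crossovers in the co–j interval produce the single-crossover classes + j + and co + w (157 + 217 = 374) plus the double crossovers (21).
RF(co–j) = (374 + 21) / 1710 = 395/1710 = 0.2310 → 23.1 centimorgans.

23.1 centimorgans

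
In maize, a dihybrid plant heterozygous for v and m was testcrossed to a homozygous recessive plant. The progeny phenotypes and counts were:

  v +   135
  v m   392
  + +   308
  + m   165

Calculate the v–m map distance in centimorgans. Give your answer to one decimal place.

The two most frequent classes, + + (308) and v m (392), are the parental types, so the F1 was + + / v m.
The recombinant classes are + m and v +: 165 + 135 = 300.
Recombination frequency = 300/1000 = 0.3000 ≈ 30.0%, i.e. 30.0 centimorgans.

30.0 centimorgans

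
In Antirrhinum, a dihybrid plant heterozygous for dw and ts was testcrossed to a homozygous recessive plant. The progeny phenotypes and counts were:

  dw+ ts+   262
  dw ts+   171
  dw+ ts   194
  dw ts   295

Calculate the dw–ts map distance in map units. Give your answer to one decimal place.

39.6 map units

The two most frequent classes, dw+ ts+ (262) and dw ts (295), are the parental types, so the F1 was dw+ ts+ / dw ts.
The recombinant classes are dw+ ts and dw ts+: 194 + 171 = 365.
Recombination frequency = 365/922 = 0.3959 ≈ 39.6%, i.e. 39.6 map units.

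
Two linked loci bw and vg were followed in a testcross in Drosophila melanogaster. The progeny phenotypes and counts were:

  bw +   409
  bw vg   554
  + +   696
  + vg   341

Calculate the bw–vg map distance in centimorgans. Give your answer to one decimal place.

37.5 centimorgans

The two most frequent classes, + + (696) and bw vg (554), are the parental types, so the F1 was + + / bw vg.
The recombinant classes are + vg and bw +: 341 + 409 = 750.
Recombination frequency = 750/2000 = 0.3750 ≈ 37.5%, i.e. 37.5 centimorgans.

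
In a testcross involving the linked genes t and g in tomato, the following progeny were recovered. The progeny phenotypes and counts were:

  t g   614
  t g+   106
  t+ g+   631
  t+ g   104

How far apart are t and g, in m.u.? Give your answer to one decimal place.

14.4 m.u.

The two most frequent classes, t+ g+ (631) and t g (614), are the parental types, so the F1 was t+ g+ / t g.
The recombinant classes are t+ g and t g+: 104 + 106 = 210.
Recombination frequency = 210/1455 = 0.1443 ≈ 14.4%, i.e. 14.4 m.u.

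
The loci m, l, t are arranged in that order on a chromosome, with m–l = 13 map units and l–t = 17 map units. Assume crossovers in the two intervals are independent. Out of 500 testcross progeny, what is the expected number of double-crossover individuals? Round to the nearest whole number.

11

Map distances give recombination frequencies of 0.130 and 0.170 for the two intervals.
With no interference, expected double-crossover frequency = 0.130 × 0.170 = 0.02210.
Expected number = 0.02210 × 500 = 11.05 ≈ 11.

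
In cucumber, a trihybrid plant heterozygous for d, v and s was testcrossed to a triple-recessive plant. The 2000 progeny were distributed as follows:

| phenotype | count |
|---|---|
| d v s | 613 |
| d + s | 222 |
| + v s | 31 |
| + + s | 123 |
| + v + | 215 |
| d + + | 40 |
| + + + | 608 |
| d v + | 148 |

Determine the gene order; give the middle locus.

The two most frequent reciprocal classes, + + + and d v s, are the parental types, so the F1 was + + + / d v s.
The two rarest classes, d + + and + v s, are the double crossovers. Comparing them with the parentals, only the d allele has switched, so d is the middle locus and the order is s – d – v.

d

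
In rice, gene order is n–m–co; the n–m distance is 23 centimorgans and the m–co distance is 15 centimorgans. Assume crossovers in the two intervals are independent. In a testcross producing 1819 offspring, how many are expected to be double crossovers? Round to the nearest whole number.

63

Map distances give recombination frequencies of 0.230 and 0.150 for the two intervals.
With no interference, expected double-crossover frequency = 0.230 × 0.150 = 0.03450.
Expected number = 0.03450 × 1819 = 62.76 ≈ 63.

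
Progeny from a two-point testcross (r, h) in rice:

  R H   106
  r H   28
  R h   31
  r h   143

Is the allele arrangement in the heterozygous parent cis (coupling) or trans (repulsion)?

The two most frequent classes are R H (106) and r h (143); these are the parental (non-recombinant) types.
So the F1 carried R H on one chromosome and r h on the other — the recessive alleles are on the same chromosome (cis / coupling).

cis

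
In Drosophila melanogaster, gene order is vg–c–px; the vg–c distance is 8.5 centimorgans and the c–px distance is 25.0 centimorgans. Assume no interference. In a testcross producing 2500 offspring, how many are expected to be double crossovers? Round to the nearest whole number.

53

Map distances give recombination frequencies of 0.085 and 0.250 for the two intervals.
With no interference, expected double-crossover frequency = 0.085 × 0.250 = 0.02125.
Expected number = 0.02125 × 2500 = 53.13 ≈ 53.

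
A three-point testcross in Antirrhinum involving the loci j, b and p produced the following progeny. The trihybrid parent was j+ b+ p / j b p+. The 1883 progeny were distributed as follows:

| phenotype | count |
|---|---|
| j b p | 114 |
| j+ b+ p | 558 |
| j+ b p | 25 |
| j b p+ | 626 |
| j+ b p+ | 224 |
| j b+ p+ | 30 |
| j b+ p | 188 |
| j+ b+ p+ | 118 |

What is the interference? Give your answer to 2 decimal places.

The two rarest classes, j+ b p and j b+ p+, are the double crossovers. Comparing them with the parentals, only the b allele has switched, so b is the middle locus and the order is j – b – p.
j–b: (412 + 55)/1883 = 0.2480; b–p: (232 + 55)/1883 = 0.1524.
Expected DCO frequency = 0.2480 × 0.1524 ≈ 0.03780; observed = 55/1883 ≈ 0.02921.
Coefficient of coincidence = 0.02921/0.03780 ≈ 0.77; interference = 1 − 0.77 = 0.23.

0.23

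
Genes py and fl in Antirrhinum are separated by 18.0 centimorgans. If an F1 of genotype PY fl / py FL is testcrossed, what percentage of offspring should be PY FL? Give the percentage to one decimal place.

A map distance of 18.0 centimorgans corresponds to a recombination frequency of 0.180.
The F1 is PY fl / py FL, so PY FL is a recombinant gamete class with expected frequency r/2 = 0.180/2 = 0.0900.
That is 0.0900 = 9.0% of the progeny.

9.0%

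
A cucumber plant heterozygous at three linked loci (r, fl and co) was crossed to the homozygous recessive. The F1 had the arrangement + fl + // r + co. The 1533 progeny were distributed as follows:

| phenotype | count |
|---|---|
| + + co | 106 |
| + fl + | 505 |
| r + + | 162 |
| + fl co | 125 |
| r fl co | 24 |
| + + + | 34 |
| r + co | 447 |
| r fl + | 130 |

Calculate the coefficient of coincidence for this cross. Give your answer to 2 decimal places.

0.88

The two rarest classes, + + + and r fl co, are the double crossovers. Comparing them with the parentals, only the fl allele has switched, so fl is the middle locus and the order is r – fl – co.
r–fl: (236 + 58)/1533 = 0.1918; fl–co: (287 + 58)/1533 = 0.2250.
Expected DCO frequency = 0.1918 × 0.2250 ≈ 0.04315; observed = 58/1533 ≈ 0.03783.
Coefficient of coincidence = 0.03783/0.04315 ≈ 0.88.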